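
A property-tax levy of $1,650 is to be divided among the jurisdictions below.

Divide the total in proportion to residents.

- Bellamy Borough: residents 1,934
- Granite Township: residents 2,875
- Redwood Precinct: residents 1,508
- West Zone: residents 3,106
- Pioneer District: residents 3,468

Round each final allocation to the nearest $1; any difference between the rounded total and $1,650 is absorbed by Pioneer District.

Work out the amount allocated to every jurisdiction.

Bellamy Borough: $248; Granite Township: $368; Redwood Precinct: $193; West Zone: $398; Pioneer District: $443

Combined residents = 12,891.
Pro-rata amounts: Bellamy Borough 1,934/12,891 × $1,650 = 247.54; Granite Township 2,875/12,891 × $1,650 = 367.99; Redwood Precinct 1,508/12,891 × $1,650 = 193.02; West Zone 3,106/12,891 × $1,650 = 397.56; Pioneer District 3,468/12,891 × $1,650 = 443.89.
Rounded to nearest $1: Bellamy Borough $248; Granite Township $368; Redwood Precinct $193; West Zone $398; Pioneer District $444. Sum = $1,651.
Difference $1,650 − $1,651 = −$1 applied to Pioneer District: Pioneer District becomes $443.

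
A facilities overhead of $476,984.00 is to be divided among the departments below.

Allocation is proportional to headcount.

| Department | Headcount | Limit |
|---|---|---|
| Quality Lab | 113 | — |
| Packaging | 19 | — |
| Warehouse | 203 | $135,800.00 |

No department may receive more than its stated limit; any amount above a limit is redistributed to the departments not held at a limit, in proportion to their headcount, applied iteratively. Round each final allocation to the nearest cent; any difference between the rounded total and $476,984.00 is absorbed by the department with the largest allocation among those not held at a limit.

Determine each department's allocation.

Quality Lab: $292,074.18; Packaging: $49,109.82; Warehouse: $135,800.00

Total headcount = 335.
Pro-rata shares before constraints: Quality Lab 160,893.1104; Packaging 27,052.8239; Warehouse 289,038.0657.
Held at cap: Warehouse ($135,800.00); remaining pool $341,184.00 reallocated over remaining headcount 132.
Remaining shares: Quality Lab 292,074.1818 → $292,074.18; Packaging 49,109.8182 → $49,109.82.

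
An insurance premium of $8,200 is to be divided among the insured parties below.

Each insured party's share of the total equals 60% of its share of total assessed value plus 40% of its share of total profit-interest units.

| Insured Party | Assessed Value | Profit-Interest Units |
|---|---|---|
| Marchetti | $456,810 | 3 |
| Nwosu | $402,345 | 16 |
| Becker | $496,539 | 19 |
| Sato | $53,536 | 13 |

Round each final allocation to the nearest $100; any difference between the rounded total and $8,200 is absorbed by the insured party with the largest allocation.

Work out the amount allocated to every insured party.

Marchetti: $1,800 | Nwosu: $2,400 | Becker: $3,000 | Sato: $1,000

Totals — assessed value 1,409,230, profit-interest units 51.
Composite weights (60% assessed value + 40% profit-interest units): Marchetti 0.2180; Nwosu 0.2968; Becker 0.3604; Sato 0.1248.
Pro-rata amounts: Marchetti 1,787.79; Nwosu 2,433.71; Becker 2,955.51; Sato 1,022.99.
Rounded to nearest $100: Marchetti $1,800; Nwosu $2,400; Becker $3,000; Sato $1,000. Sum = $8,200.
No rounding difference to absorb.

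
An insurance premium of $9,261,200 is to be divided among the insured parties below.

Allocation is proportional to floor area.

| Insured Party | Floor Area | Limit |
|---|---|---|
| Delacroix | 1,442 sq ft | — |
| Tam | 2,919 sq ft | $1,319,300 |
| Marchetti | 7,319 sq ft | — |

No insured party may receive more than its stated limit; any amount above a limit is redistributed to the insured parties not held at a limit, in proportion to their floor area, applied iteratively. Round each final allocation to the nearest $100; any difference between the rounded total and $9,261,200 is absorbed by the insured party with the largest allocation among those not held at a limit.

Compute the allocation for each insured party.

Delacroix: $1,307,200 · Tam: $1,319,300 · Marchetti: $6,634,700

Floor area total: 11,680.
Proportional shares (ignoring caps): Delacroix 1,143,377.60; Tam 2,314,507.09; Marchetti 5,803,315.31.
Cap binds for Tam ($1,319,300); residual $7,941,900 reallocated over remaining floor area 8,761.
Redistributed shares: Delacroix 1,307,181.81 → $1,307,200; Marchetti 6,634,718.19 → $6,634,700.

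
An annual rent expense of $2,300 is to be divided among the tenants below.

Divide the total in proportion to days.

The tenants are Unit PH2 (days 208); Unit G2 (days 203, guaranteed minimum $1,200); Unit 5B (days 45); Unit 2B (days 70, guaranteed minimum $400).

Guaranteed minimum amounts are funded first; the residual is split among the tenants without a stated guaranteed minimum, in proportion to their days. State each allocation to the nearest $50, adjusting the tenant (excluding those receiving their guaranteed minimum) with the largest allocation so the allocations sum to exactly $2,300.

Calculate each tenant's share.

Unit PH2: $600 | Unit G2: $1,200 | Unit 5B: $100 | Unit 2B: $400

Fund the minimums — Unit G2 $1,200; Unit 2B $400. Balance $700.
Balance split over remaining days 253: Unit PH2 575.49 → $600; Unit 5B 124.51 → $100.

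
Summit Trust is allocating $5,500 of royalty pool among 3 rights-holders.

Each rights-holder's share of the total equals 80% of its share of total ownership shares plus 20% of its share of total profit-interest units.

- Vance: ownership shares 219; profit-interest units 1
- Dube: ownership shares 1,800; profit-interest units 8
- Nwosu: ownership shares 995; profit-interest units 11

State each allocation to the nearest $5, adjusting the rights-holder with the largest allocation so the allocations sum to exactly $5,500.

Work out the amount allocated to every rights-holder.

Totals — ownership shares 3,014, profit-interest units 20.
Blended shares (80% ownership shares + 20% profit-interest units): Vance 0.0681; Dube 0.5578; Nwosu 0.3741.
Proportional shares: Vance 374.71; Dube 3,067.74; Nwosu 2,057.55.
Rounded to nearest $5: Vance $375; Dube $3,070; Nwosu $2,060. Sum = $5,505.
Difference $5,500 − $5,505 = −$5 applied to largest allocation (Dube): Dube becomes $3,065.

Vance: $375; Dube: $3,065; Nwosu: $2,060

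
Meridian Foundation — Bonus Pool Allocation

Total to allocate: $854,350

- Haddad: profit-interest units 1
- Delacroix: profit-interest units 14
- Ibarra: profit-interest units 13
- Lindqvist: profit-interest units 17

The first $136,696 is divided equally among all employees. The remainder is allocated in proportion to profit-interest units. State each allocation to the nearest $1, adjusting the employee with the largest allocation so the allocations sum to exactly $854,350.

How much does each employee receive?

Haddad: $50,122 · Delacroix: $257,444 · Ibarra: $241,496 · Lindqvist: $305,288

Equal tier: $136,696 ÷ 4 = $34,174 apiece.
Remainder $717,654 by profit-interest units (total 45): Haddad 15,947.87 → $15,948; Delacroix 223,270.13 → $223,270; Ibarra 207,322.27 → $207,322; Lindqvist 271,113.73 → $271,114.
Totals: Haddad $34,174 + $15,948 = $50,122; Delacroix $34,174 + $223,270 = $257,444; Ibarra $34,174 + $207,322 = $241,496; Lindqvist $34,174 + $271,114 = $305,288.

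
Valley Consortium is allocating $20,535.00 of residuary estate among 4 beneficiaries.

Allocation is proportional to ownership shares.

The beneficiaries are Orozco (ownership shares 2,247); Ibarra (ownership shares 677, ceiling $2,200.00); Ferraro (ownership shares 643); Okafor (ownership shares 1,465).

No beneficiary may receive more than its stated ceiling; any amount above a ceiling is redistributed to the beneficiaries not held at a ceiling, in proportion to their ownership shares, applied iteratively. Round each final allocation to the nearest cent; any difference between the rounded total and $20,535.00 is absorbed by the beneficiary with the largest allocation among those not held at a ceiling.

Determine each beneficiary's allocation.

Orozco: $9,460.10 | Ibarra: $2,200.00 | Ferraro: $2,707.10 | Okafor: $6,167.80

Total ownership shares = 5,032.
Unconstrained shares: Orozco 9,169.7426; Ibarra 2,762.7574; Ferraro 2,624.0074; Okafor 5,978.4926.
Capped: Ibarra ($2,200.00); balance $18,335.00 reallocated over remaining ownership shares 4,355.
Redistributed shares: Orozco 9,460.1022 → $9,460.10; Ferraro 2,707.0964 → $2,707.10; Okafor 6,167.8014 → $6,167.80.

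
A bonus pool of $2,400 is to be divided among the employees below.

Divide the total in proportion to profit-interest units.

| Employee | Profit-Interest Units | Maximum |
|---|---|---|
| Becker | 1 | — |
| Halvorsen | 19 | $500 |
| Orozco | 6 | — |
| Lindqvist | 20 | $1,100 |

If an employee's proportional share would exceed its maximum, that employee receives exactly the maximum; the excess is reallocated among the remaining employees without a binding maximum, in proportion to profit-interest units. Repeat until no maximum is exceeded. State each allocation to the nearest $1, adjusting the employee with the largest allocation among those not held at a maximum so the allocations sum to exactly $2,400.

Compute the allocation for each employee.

Becker: $114 · Halvorsen: $500 · Orozco: $686 · Lindqvist: $1,100

Combined profit-interest units = 46.
Unconstrained shares: Becker 52.17; Halvorsen 991.30; Orozco 313.04; Lindqvist 1,043.48.
Cap binds for Halvorsen ($500); residual $1,900 reallocated over remaining profit-interest units 27.
Cap binds for Lindqvist ($1,100); residual $800 reallocated over remaining profit-interest units 7.
Shares after redistribution: Becker 114.29 → $114; Orozco 685.71 → $686.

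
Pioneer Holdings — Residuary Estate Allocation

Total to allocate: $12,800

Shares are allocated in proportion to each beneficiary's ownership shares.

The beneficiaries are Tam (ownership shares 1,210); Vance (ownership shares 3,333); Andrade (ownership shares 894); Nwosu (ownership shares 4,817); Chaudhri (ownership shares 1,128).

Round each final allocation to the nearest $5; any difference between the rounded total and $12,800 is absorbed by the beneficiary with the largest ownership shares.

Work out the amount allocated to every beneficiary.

Tam: $1,360 | Vance: $3,750 | Andrade: $1,005 | Nwosu: $5,415 | Chaudhri: $1,270

Combined ownership shares = 1,210 + 3,333 + 894 + 4,817 + 1,128 = 11,382.
Raw shares: Tam 1,360.75; Vance 3,748.23; Andrade 1,005.38; Nwosu 5,417.11; Chaudhri 1,268.53.
Rounded to nearest $5: Tam $1,360; Vance $3,750; Andrade $1,005; Nwosu $5,415; Chaudhri $1,270. Sum = $12,800.
Rounded total matches; no reconciliation needed.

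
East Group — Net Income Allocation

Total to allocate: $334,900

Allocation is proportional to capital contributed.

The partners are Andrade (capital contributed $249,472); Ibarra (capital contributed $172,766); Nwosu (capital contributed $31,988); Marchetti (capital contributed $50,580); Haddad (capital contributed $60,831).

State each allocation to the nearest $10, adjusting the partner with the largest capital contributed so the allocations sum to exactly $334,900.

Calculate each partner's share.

Andrade: $147,700 | Ibarra: $102,290 | Nwosu: $18,940 | Marchetti: $29,950 | Haddad: $36,020

Sum of capital contributed: 249,472 + 172,766 + 31,988 + 50,580 + 60,831 = 565,637.
Proportional shares: Andrade 147,706.34; Ibarra 102,290.57; Nwosu 18,939.32; Marchetti 29,947.20; Haddad 36,016.57.
Rounded to nearest $10: Andrade $147,710; Ibarra $102,290; Nwosu $18,940; Marchetti $29,950; Haddad $36,020. Sum = $334,910.
Difference $334,900 − $334,910 = −$10 applied to largest capital contributed (Andrade): Andrade becomes $147,700.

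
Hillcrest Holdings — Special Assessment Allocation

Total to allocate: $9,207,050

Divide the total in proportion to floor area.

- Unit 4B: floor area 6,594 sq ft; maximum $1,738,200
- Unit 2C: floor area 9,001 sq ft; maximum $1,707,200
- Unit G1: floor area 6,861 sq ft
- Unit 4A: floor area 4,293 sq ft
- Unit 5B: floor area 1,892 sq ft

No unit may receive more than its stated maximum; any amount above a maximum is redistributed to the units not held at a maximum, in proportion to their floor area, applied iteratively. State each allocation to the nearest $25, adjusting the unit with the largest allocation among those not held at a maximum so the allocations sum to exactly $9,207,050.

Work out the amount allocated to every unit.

Sum of floor area: 28,641.
Proportional shares (ignoring caps): Unit 4B 2,119,733.52; Unit 2C 2,893,497.33; Unit G1 2,205,564.40; Unit 4A 1,380,044.89; Unit 5B 608,209.86.
Capped: Unit 4B ($1,738,200), Unit 2C ($1,707,200); remaining pool $5,761,650 reallocated over remaining floor area 13,046.
Remaining shares: Unit G1 3,030,099.70 → $3,030,100; Unit 4A 1,895,965.31 → $1,895,975; Unit 5B 835,584.99 → $835,575.

Unit 4B: $1,738,200 · Unit 2C: $1,707,200 · Unit G1: $3,030,100 · Unit 4A: $1,895,975 · Unit 5B: $835,575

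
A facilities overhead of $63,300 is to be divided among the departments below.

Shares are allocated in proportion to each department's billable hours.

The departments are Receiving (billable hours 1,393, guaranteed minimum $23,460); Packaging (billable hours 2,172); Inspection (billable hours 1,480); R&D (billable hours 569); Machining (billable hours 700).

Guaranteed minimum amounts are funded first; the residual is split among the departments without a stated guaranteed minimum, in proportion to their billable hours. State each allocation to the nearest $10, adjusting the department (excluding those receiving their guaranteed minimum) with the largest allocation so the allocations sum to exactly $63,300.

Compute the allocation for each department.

Receiving: $23,460; Packaging: $17,580; Inspection: $11,980; R&D: $4,610; Machining: $5,670

Guaranteed amounts: Receiving $23,460. Remaining pool $39,840.
Remaining pool split over remaining billable hours 4,921: Packaging 17,584.33 → $17,580; Inspection 11,981.95 → $11,980; R&D 4,606.58 → $4,610; Machining 5,667.14 → $5,670.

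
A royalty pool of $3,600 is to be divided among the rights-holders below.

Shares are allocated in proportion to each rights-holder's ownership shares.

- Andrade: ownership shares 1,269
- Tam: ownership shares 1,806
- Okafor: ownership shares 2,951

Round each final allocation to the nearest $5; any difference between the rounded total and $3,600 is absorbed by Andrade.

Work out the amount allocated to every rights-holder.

Ownership shares total: 6,026.
Proportional shares: Andrade 1,269/6,026 × $3,600 = 758.11; Tam 1,806/6,026 × $3,600 = 1,078.92; Okafor 2,951/6,026 × $3,600 = 1,762.96.
Rounded to nearest $5: Andrade $760; Tam $1,080; Okafor $1,765. Sum = $3,605.
Difference $3,600 − $3,605 = −$5 applied to Andrade: Andrade becomes $755.

Andrade: $755 | Tam: $1,080 | Okafor: $1,765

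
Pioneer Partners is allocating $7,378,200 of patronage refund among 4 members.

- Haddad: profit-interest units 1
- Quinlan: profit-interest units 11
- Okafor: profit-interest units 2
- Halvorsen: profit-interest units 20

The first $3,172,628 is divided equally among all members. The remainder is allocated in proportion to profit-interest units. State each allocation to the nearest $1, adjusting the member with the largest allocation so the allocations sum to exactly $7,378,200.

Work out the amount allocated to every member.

Haddad: $916,850 · Quinlan: $2,153,783 · Okafor: $1,040,544 · Halvorsen: $3,267,023

First tranche $3,172,628 split equally: $793,157 each.
Remainder $4,205,572 by profit-interest units (total 34): Haddad 123,693.29 → $123,693; Quinlan 1,360,626.24 → $1,360,626; Okafor 247,386.59 → $247,387; Halvorsen 2,473,865.88 → $2,473,866.
Totals: Haddad $793,157 + $123,693 = $916,850; Quinlan $793,157 + $1,360,626 = $2,153,783; Okafor $793,157 + $247,387 = $1,040,544; Halvorsen $793,157 + $2,473,866 = $3,267,023.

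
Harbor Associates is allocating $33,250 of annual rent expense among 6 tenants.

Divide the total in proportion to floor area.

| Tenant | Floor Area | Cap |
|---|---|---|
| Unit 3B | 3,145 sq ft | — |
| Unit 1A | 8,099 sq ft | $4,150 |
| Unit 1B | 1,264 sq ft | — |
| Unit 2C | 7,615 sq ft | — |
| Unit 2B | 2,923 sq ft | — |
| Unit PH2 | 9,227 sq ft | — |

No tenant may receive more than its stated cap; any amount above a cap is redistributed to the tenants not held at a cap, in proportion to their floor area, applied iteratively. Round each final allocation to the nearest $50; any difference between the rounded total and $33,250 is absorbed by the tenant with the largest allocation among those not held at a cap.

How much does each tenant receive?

Unit 3B: $3,800 | Unit 1A: $4,150 | Unit 1B: $1,500 | Unit 2C: $9,150 | Unit 2B: $3,500 | Unit PH2: $11,150

Combined floor area = 32,273.
Pro-rata shares before constraints: Unit 3B 3,240.21; Unit 1A 8,344.18; Unit 1B 1,302.27; Unit 2C 7,845.53; Unit 2B 3,011.49; Unit PH2 9,506.33.
Cap binds for Unit 1A ($4,150); remaining pool $29,100 reallocated over remaining floor area 24,174.
Remaining shares: Unit 3B 3,785.86 → $3,800; Unit 1B 1,521.57 → $1,500; Unit 2C 9,166.73 → $9,150; Unit 2B 3,518.63 → $3,500; Unit PH2 11,107.21 → $11,100.
Rounding difference +$50 applied to Unit PH2 → $11,150.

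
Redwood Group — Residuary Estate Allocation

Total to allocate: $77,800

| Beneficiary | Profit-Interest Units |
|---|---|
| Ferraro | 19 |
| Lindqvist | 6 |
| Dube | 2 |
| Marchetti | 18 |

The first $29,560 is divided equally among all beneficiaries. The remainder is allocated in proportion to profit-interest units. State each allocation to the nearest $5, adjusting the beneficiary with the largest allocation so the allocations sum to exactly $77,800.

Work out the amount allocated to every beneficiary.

Ferraro: $27,760; Lindqvist: $13,820; Dube: $9,535; Marchetti: $26,685

$29,560 shared equally gives $7,390 per beneficiary.
Remainder $48,240 by profit-interest units (total 45): Ferraro 20,368.00 → $20,370; Lindqvist 6,432.00 → $6,430; Dube 2,144.00 → $2,145; Marchetti 19,296.00 → $19,295.
Totals: Ferraro $7,390 + $20,370 = $27,760; Lindqvist $7,390 + $6,430 = $13,820; Dube $7,390 + $2,145 = $9,535; Marchetti $7,390 + $19,295 = $26,685.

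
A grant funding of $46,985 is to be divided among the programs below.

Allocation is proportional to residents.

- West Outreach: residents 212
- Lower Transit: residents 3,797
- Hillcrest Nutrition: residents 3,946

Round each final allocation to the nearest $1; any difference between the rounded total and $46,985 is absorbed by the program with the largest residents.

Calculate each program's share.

West Outreach: $1,252 | Lower Transit: $22,426 | Hillcrest Nutrition: $23,307

Sum of residents: 212 + 3,797 + 3,946 = 7,955.
Pro-rata amounts: West Outreach 1,252.15; Lower Transit 22,426.40; Hillcrest Nutrition 23,306.45.
After rounding ($1): West Outreach $1,252; Lower Transit $22,426; Hillcrest Nutrition $23,306. Sum = $46,984.
Difference $46,985 − $46,984 = +$1 applied to largest residents (Hillcrest Nutrition): Hillcrest Nutrition becomes $23,307.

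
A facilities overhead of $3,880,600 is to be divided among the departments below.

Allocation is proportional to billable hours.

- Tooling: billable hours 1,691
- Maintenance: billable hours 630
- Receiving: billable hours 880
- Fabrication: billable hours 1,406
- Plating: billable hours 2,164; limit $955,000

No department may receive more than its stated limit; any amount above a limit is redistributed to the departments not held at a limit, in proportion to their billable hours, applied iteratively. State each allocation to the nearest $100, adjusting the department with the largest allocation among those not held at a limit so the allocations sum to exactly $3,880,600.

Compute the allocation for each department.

Total billable hours = 6,771.
Unconstrained shares: Tooling 969,147.04; Maintenance 361,066.02; Receiving 504,346.18; Fabrication 805,807.65; Plating 1,240,233.11.
Held at cap: Plating ($955,000); remaining pool $2,925,600 reallocated over remaining billable hours 4,607.
Redistributed shares: Tooling 1,073,841.89 → $1,073,800; Maintenance 400,071.20 → $400,100; Receiving 558,829.61 → $558,800; Fabrication 892,857.30 → $892,900.

Tooling: $1,073,800; Maintenance: $400,100; Receiving: $558,800; Fabrication: $892,900; Plating: $955,000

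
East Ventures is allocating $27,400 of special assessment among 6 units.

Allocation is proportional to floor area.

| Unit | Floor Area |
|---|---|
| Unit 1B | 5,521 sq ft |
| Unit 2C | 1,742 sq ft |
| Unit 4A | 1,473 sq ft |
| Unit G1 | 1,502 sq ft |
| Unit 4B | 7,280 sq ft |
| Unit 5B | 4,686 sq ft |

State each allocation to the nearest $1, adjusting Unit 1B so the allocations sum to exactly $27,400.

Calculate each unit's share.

Floor area total: 22,204.
Unrounded shares: Unit 1B 5,521/22,204 × $27,400 = 6,812.98; Unit 2C 1,742/22,204 × $27,400 = 2,149.65; Unit 4A 1,473/22,204 × $27,400 = 1,817.70; Unit G1 1,502/22,204 × $27,400 = 1,853.49; Unit 4B 7,280/22,204 × $27,400 = 8,983.61; Unit 5B 4,686/22,204 × $27,400 = 5,782.58.
Rounded to nearest $1: Unit 1B $6,813; Unit 2C $2,150; Unit 4A $1,818; Unit G1 $1,853; Unit 4B $8,984; Unit 5B $5,783. Sum = $27,401.
Difference $27,400 − $27,401 = −$1 applied to Unit 1B: Unit 1B becomes $6,812.

Unit 1B: $6,812 · Unit 2C: $2,150 · Unit 4A: $1,818 · Unit G1: $1,853 · Unit 4B: $8,984 · Unit 5B: $5,783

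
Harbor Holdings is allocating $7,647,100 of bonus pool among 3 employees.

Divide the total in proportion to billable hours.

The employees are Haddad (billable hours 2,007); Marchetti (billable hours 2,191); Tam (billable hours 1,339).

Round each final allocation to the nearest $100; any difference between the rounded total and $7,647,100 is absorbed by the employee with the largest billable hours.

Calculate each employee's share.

Combined billable hours = 2,007 + 2,191 + 1,339 = 5,537.
Unrounded shares: Haddad 2,771,849.32; Marchetti 3,025,970.04; Tam 1,849,280.64.
At nearest $100: Haddad $2,771,800; Marchetti $3,026,000; Tam $1,849,300. Sum = $7,647,100.
Sum already equals the total — no adjustment.

Haddad: $2,771,800; Marchetti: $3,026,000; Tam: $1,849,300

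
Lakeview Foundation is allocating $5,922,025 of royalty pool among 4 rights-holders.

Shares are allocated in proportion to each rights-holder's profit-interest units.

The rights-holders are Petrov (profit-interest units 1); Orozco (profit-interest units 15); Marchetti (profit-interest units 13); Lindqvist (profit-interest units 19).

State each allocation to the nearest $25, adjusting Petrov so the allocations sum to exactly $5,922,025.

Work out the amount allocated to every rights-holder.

Petrov: $123,400 | Orozco: $1,850,625 | Marchetti: $1,603,875 | Lindqvist: $2,344,125

Profit-interest units total: 48.
Proportional shares: Petrov 1/48 × $5,922,025 = 123,375.52; Orozco 15/48 × $5,922,025 = 1,850,632.81; Marchetti 13/48 × $5,922,025 = 1,603,881.77; Lindqvist 19/48 × $5,922,025 = 2,344,134.90.
After rounding ($25): Petrov $123,375; Orozco $1,850,625; Marchetti $1,603,875; Lindqvist $2,344,125. Sum = $5,922,000.
Difference $5,922,025 − $5,922,000 = +$25 applied to Petrov: Petrov becomes $123,400.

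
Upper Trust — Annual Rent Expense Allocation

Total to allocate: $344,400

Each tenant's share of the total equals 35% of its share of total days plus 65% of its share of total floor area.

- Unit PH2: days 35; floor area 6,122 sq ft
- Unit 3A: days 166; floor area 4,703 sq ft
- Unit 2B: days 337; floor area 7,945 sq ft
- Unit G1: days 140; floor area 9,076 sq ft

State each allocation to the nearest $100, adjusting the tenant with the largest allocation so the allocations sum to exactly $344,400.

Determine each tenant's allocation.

Unit PH2: $55,400 · Unit 3A: $67,300 · Unit 2B: $123,800 · Unit G1: $97,900

Days total 678; floor area total 27,846.
Combined weights (35% days + 65% floor area): Unit PH2 0.1610; Unit 3A 0.1955; Unit 2B 0.3594; Unit G1 0.2841.
Raw shares: Unit PH2 55,438.64; Unit 3A 67,321.17; Unit 2B 123,785.99; Unit G1 97,854.19.
Rounded to nearest $100: Unit PH2 $55,400; Unit 3A $67,300; Unit 2B $123,800; Unit G1 $97,900. Sum = $344,400.
Sum already equals the total — no adjustment.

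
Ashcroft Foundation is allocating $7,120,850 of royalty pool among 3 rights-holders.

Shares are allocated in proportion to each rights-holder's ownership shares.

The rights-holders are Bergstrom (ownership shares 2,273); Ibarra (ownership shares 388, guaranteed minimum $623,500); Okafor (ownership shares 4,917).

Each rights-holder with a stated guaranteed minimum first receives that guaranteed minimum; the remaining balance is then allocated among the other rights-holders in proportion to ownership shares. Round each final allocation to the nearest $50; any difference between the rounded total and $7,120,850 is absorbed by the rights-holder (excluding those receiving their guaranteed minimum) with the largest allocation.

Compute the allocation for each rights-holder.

Bergstrom: $2,054,050; Ibarra: $623,500; Okafor: $4,443,300

Fund the minimums — Ibarra $623,500. Residual $6,497,350.
Residual split over remaining ownership shares 7,190: Bergstrom 2,054,030.12 → $2,054,050; Okafor 4,443,319.88 → $4,443,300.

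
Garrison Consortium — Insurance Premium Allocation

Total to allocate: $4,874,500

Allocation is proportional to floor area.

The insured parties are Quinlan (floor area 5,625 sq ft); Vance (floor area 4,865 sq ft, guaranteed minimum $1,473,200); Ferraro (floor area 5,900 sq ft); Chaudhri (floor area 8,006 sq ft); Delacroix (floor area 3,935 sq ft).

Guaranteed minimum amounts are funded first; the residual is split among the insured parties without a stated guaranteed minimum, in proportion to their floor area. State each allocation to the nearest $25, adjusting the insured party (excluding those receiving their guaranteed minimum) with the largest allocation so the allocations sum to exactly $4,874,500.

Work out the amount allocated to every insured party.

Minimums first: Vance $1,473,200. Residual $3,401,300.
Residual split over remaining floor area 23,466: Quinlan 815,320.57 → $815,325; Ferraro 855,180.69 → $855,175; Chaudhri 1,160,436.71 → $1,160,425; Delacroix 570,362.03 → $570,350.
Rounding difference +$25 applied to Chaudhri → $1,160,450.

Quinlan: $815,325 · Vance: $1,473,200 · Ferraro: $855,175 · Chaudhri: $1,160,450 · Delacroix: $570,350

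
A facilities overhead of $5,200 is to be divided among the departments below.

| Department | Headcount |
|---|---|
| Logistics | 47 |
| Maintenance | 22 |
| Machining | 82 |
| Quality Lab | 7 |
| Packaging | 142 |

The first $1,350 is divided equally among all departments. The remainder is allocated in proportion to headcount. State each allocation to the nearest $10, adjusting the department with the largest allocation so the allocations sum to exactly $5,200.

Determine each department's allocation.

Logistics: $870 | Maintenance: $550 | Machining: $1,320 | Quality Lab: $360 | Packaging: $2,100

Equal tier: $1,350 ÷ 5 = $270 apiece.
Remainder $3,850 by headcount (total 300): Logistics 603.17 → $600; Maintenance 282.33 → $280; Machining 1,052.33 → $1,050; Quality Lab 89.83 → $90; Packaging 1,822.33 → $1,820.
Rounding difference +$10 on remainder applied to Packaging.
Totals: Logistics $270 + $600 = $870; Maintenance $270 + $280 = $550; Machining $270 + $1,050 = $1,320; Quality Lab $270 + $90 = $360; Packaging $270 + $1,830 = $2,100.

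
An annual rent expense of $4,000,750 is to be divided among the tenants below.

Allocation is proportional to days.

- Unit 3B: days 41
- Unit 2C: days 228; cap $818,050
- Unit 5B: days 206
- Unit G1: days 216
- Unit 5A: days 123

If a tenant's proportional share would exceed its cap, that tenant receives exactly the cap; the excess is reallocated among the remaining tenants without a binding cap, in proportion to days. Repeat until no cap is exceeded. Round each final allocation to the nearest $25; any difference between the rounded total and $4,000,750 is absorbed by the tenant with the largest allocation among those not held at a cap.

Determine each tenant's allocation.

Days total: 814.
Pro-rata shares before constraints: Unit 3B 201,511.98; Unit 2C 1,120,603.19; Unit 5B 1,012,474.82; Unit G1 1,061,624.08; Unit 5A 604,535.93.
Capped: Unit 2C ($818,050); remaining pool $3,182,700 reallocated over remaining days 586.
Remaining shares: Unit 3B 222,680.38 → $222,675; Unit 5B 1,118,833.11 → $1,118,825; Unit G1 1,173,145.39 → $1,173,150; Unit 5A 668,041.13 → $668,050.

Unit 3B: $222,675 | Unit 2C: $818,050 | Unit 5B: $1,118,825 | Unit G1: $1,173,150 | Unit 5A: $668,050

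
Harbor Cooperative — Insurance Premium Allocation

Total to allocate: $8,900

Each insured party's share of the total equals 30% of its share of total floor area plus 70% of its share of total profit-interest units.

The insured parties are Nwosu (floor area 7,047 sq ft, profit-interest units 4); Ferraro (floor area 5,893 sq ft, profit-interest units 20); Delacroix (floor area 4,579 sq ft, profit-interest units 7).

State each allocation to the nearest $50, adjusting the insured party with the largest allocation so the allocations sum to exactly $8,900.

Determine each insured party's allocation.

Totals — floor area 17,519, profit-interest units 31.
Composite weights (30% floor area + 70% profit-interest units): Nwosu 0.2110; Ferraro 0.5525; Delacroix 0.2365.
Pro-rata amounts: Nwosu 1,877.88; Ferraro 4,917.48; Delacroix 2,104.64.
After rounding ($50): Nwosu $1,900; Ferraro $4,900; Delacroix $2,100. Sum = $8,900.
Sum already equals the total — no adjustment.

Nwosu: $1,900 · Ferraro: $4,900 · Delacroix: $2,100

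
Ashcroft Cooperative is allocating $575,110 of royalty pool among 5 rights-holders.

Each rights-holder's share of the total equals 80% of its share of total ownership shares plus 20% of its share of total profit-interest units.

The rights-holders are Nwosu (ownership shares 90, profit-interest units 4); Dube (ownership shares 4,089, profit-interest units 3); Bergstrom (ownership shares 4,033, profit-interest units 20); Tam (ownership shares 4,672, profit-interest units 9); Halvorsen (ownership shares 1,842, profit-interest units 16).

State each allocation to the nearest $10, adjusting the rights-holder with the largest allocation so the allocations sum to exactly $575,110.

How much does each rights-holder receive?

Totals — ownership shares 14,726, profit-interest units 52.
Combined weights (80% ownership shares + 20% profit-interest units): Nwosu 0.0203; Dube 0.2337; Bergstrom 0.2960; Tam 0.2884; Halvorsen 0.1616.
Raw shares: Nwosu 11,659.74; Dube 134,389.51; Bergstrom 170,243.23; Tam 165,876.09; Halvorsen 92,941.44.
At nearest $10: Nwosu $11,660; Dube $134,390; Bergstrom $170,240; Tam $165,880; Halvorsen $92,940. Sum = $575,110.
No rounding difference to absorb.

Nwosu: $11,660; Dube: $134,390; Bergstrom: $170,240; Tam: $165,880; Halvorsen: $92,940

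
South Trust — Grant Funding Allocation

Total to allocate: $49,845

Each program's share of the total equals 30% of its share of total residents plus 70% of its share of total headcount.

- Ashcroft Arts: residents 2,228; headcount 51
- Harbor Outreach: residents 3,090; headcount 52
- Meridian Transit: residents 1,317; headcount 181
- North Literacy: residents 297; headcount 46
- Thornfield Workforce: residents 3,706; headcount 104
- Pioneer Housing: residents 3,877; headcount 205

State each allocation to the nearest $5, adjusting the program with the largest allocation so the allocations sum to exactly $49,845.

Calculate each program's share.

Ashcroft Arts: $5,080 · Harbor Outreach: $6,025 · Meridian Transit: $11,240 · North Literacy: $2,820 · Thornfield Workforce: $9,495 · Pioneer Housing: $15,185

Totals — residents 14,515, headcount 639.
Blended shares (30% residents + 70% headcount): Ashcroft Arts 0.1019; Harbor Outreach 0.1208; Meridian Transit 0.2255; North Literacy 0.0565; Thornfield Workforce 0.1905; Pioneer Housing 0.3047.
Unrounded shares: Ashcroft Arts 5,080.08; Harbor Outreach 6,022.72; Meridian Transit 11,239.98; North Literacy 2,817.72; Thornfield Workforce 9,496.70; Pioneer Housing 15,187.80.
At nearest $5: Ashcroft Arts $5,080; Harbor Outreach $6,025; Meridian Transit $11,240; North Literacy $2,820; Thornfield Workforce $9,495; Pioneer Housing $15,190. Sum = $49,850.
Difference $49,845 − $49,850 = −$5 applied to largest allocation (Pioneer Housing): Pioneer Housing becomes $15,185.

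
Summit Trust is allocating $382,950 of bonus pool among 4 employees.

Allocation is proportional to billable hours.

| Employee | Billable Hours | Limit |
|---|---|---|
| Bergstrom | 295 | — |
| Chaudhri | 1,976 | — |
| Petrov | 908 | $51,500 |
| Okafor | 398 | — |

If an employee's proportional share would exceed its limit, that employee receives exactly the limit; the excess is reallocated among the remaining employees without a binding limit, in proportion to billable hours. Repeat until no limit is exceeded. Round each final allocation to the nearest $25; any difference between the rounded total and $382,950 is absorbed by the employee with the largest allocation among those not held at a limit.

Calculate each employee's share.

Bergstrom: $36,625 · Chaudhri: $245,400 · Petrov: $51,500 · Okafor: $49,425

Combined billable hours = 3,577.
Pro-rata shares before constraints: Bergstrom 31,582.40; Chaudhri 211,548.56; Petrov 97,209.56; Okafor 42,609.48.
Held at cap: Petrov ($51,500); remaining pool $331,450 reallocated over remaining billable hours 2,669.
Shares after redistribution: Bergstrom 36,634.60 → $36,625; Chaudhri 245,389.73 → $245,400; Okafor 49,425.67 → $49,425.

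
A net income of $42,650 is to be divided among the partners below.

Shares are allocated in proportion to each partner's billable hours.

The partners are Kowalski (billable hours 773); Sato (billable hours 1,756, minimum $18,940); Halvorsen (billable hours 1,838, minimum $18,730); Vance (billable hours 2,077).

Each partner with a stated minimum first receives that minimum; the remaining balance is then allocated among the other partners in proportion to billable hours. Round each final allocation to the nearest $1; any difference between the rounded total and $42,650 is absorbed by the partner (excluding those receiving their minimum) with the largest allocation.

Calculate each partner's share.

Minimums first: Sato $18,940; Halvorsen $18,730. Remaining pool $4,980.
Remaining pool split over remaining billable hours 2,850: Kowalski 1,350.72 → $1,351; Vance 3,629.28 → $3,629.

Kowalski: $1,351; Sato: $18,940; Halvorsen: $18,730; Vance: $3,629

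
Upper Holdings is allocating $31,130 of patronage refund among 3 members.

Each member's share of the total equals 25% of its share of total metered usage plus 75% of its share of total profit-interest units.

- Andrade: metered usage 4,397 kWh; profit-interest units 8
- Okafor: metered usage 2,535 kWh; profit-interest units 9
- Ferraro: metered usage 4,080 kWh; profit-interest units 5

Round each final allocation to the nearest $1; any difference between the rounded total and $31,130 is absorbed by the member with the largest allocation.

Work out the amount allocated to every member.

Metered usage total 11,012; profit-interest units total 22.
Blended shares (25% metered usage + 75% profit-interest units): Andrade 0.3726; Okafor 0.3644; Ferraro 0.2631.
Raw shares: Andrade 11,597.49; Okafor 11,342.81; Ferraro 8,189.70.
Rounded to nearest $1: Andrade $11,597; Okafor $11,343; Ferraro $8,190. Sum = $31,130.
Rounded total matches; no reconciliation needed.

Andrade: $11,597; Okafor: $11,343; Ferraro: $8,190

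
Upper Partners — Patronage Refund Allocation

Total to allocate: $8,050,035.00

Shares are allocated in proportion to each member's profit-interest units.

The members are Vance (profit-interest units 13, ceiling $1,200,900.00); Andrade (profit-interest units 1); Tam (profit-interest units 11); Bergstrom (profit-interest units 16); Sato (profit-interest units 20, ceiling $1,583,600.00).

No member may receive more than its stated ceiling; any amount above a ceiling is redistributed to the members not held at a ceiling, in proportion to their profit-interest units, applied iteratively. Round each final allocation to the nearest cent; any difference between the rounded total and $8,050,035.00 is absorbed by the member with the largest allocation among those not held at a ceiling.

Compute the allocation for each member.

Vance: $1,200,900.00 | Andrade: $188,054.82 | Tam: $2,068,603.04 | Bergstrom: $3,008,877.14 | Sato: $1,583,600.00

Combined profit-interest units = 61.
Pro-rata shares before constraints: Vance 1,715,581.2295; Andrade 131,967.7869; Tam 1,451,645.6557; Bergstrom 2,111,484.5902; Sato 2,639,355.7377.
Capped: Vance ($1,200,900.00), Sato ($1,583,600.00); residual $5,265,535.00 reallocated over remaining profit-interest units 28.
Redistributed shares: Andrade 188,054.8214 → $188,054.82; Tam 2,068,603.0357 → $2,068,603.04; Bergstrom 3,008,877.1429 → $3,008,877.14.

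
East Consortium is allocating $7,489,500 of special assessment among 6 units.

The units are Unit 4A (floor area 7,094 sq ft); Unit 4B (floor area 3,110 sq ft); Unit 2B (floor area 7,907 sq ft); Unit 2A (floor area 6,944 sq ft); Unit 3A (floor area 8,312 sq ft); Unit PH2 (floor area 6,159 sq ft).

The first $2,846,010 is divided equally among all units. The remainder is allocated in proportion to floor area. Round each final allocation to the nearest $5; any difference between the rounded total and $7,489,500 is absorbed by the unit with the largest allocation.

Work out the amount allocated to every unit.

Unit 4A: $1,307,735 · Unit 4B: $839,695 · Unit 2B: $1,403,245 · Unit 2A: $1,290,110 · Unit 3A: $1,450,825 · Unit PH2: $1,197,890

Equal tier: $2,846,010 ÷ 6 = $474,335 apiece.
Remainder $4,643,490 by floor area (total 39,526): Unit 4A 833,398.73 → $833,400; Unit 4B 365,360.87 → $365,360; Unit 2B 928,909.46 → $928,910; Unit 2A 815,776.82 → $815,775; Unit 3A 976,488.61 → $976,490; Unit PH2 723,555.51 → $723,555.
Totals: Unit 4A $474,335 + $833,400 = $1,307,735; Unit 4B $474,335 + $365,360 = $839,695; Unit 2B $474,335 + $928,910 = $1,403,245; Unit 2A $474,335 + $815,775 = $1,290,110; Unit 3A $474,335 + $976,490 = $1,450,825; Unit PH2 $474,335 + $723,555 = $1,197,890.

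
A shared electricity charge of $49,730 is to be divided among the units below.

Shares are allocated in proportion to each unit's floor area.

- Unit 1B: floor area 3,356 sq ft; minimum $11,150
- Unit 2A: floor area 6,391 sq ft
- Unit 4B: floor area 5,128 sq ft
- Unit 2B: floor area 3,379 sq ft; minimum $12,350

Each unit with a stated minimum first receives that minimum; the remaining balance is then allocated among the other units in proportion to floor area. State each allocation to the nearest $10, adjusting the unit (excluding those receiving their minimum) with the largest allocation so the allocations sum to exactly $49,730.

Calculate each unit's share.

Fund the minimums — Unit 1B $11,150; Unit 2B $12,350. Residual $26,230.
Residual split over remaining floor area 11,519: Unit 2A 14,552.99 → $14,550; Unit 4B 11,677.01 → $11,680.

Unit 1B: $11,150; Unit 2A: $14,550; Unit 4B: $11,680; Unit 2B: $12,350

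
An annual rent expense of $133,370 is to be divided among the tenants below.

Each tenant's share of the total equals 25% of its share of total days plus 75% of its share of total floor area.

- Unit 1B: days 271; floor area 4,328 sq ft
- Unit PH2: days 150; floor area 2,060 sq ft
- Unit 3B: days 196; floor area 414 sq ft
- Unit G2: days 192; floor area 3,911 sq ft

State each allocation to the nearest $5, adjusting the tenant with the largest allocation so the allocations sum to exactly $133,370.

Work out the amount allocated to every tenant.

Unit 1B: $51,580; Unit PH2: $25,415; Unit 3B: $11,945; Unit G2: $44,430

Totals — days 809, floor area 10,713.
Combined weights (25% days + 75% floor area): Unit 1B 0.3867; Unit PH2 0.1906; Unit 3B 0.0896; Unit G2 0.3331.
Pro-rata amounts: Unit 1B 51,579.74; Unit PH2 25,416.43; Unit 3B 11,943.56; Unit G2 44,430.26.
At nearest $5: Unit 1B $51,580; Unit PH2 $25,415; Unit 3B $11,945; Unit G2 $44,430. Sum = $133,370.
Sum already equals the total — no adjustment.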